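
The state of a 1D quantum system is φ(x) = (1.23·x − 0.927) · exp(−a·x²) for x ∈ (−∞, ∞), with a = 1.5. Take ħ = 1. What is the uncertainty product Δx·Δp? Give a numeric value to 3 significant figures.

0.523

Δx = √(⟨x²⟩−⟨x⟩²), Δp = √(⟨p²⟩−⟨p⟩²).
Expand each integrand as polynomial × e^(−2ax²) and use ∫x^(2j)·e^(−2ax²) dx = (2j−1)!!/(4a)^j · √(π/(2a)), odd powers → 0; here √(π/(2a)) = 1.0233. Differentiate with the product rule, d/dx e^(−ax²) = −2ax·e^(−ax²).
Normalization: ∫|φ|² dx = 1.1374.
⟨x⟩ = -0.34195, ⟨x²⟩ = 0.24229 ⇒ Δx = 0.35406.
⟨p⟩ = 0.0000, ⟨p²⟩ = 2.1806 ⇒ Δp = 1.4767.
Δx·Δp = 0.52283.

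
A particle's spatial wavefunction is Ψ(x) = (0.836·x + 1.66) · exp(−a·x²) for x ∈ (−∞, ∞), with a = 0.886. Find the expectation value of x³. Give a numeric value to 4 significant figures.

⟨x³⟩ = ∫ x³·|Ψ|² dx / ∫|Ψ|² dx (integrals over the domain).
Expand each integrand as polynomial × e^(−2ax²) and use ∫x^(2j)·e^(−2ax²) dx = (2j−1)!!/(4a)^j · √(π/(2a)), odd powers → 0; here √(π/(2a)) = 1.3315.
State is unnormalized: ∫|Ψ|² dx = 3.9317, and ∫Ψ*·x³·Ψ dx = 0.88272, so ⟨x³⟩ = 0.88272 / 3.9317.
⟨x³⟩ = 0.22451.

0.2245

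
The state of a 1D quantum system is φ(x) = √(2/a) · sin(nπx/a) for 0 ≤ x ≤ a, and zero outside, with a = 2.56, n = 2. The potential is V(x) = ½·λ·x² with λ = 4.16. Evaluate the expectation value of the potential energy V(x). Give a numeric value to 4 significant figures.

⟨V⟩ = ∫ V(x)·|φ|² dx.
With sin²θ = (1 − cos2θ)/2 on 0 ≤ x ≤ a: ∫sin²(nπx/a) dx = a/2, ∫x·sin²(nπx/a) dx = a²/4, ∫x²·sin²(nπx/a) dx = a³·(1/6 − 1/(4n²π²)); higher powers xᵏ the same way, integrating xᵏ·cos(2nπx/a) by parts.
⟨V⟩ = 4.3712.

4.371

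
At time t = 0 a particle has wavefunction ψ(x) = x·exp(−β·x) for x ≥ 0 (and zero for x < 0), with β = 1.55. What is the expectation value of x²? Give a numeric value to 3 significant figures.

⟨x²⟩ = ∫ x²·|ψ|² dx / ∫|ψ|² dx (integrals over the domain).
Every integrand reduces to terms xʲ·e^(−2βx) on [0, ∞); use ∫₀^∞ xʲ·e^(−2βx) dx = j!/(2β)^(j+1).
State is unnormalized: ∫|ψ|² dx = 0.067134, and ∫ψ*·x²·ψ dx = 0.083831, so ⟨x²⟩ = 0.083831 / 0.067134.
⟨x²⟩ = 1.2487.

1.25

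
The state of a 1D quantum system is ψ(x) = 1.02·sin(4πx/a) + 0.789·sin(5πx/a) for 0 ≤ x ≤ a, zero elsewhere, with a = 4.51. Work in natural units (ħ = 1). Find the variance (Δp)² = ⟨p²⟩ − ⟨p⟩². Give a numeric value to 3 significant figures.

Compute ⟨p⟩ and ⟨p²⟩ separately; (Δp)² = ⟨p²⟩ − ⟨p⟩².
d²/dx² sin(jπx/a) = −(jπ/a)²·sin(jπx/a); on 0 ≤ x ≤ a, ∫sin²(jπx/a) dx = a/2 and ∫sin(jπx/a)·sin(lπx/a) dx = 0 for j ≠ l, so only diagonal terms survive in ∫|ψ|² and ∫ψ·ψ″; ∫ψ·ψ′ dx = [ψ²/2] between the walls = 0.
Normalization: ∫|ψ|² dx = 3.7499.
⟨p⟩ = 0.0000 and ⟨p²⟩ = 9.3985.
(Δp)² = 9.3985 − (0.0000)² = 9.3985.

9.40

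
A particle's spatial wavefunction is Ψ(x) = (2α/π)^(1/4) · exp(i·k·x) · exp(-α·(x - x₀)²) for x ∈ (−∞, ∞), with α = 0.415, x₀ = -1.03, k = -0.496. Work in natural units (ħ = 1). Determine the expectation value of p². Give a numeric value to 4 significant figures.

p² Ψ = −ħ² d²Ψ/dx²; ⟨p²⟩ = −ħ² ∫ Ψ*·Ψ'' dx.
Gaussian moments (u = x − x₀): ∫u^(2j)·e^(−2αu²) du = (2j−1)!!/(4α)^j · √(π/(2α)), odd powers integrate to 0; here √(π/(2α)) = 1.9455. Derivatives: Ψ′ = (ik − 2αu)·Ψ, Ψ″ = ((ik − 2αu)² − 2α)·Ψ; the odd-in-u pieces drop out.
⟨p²⟩ = 0.66102.

0.6610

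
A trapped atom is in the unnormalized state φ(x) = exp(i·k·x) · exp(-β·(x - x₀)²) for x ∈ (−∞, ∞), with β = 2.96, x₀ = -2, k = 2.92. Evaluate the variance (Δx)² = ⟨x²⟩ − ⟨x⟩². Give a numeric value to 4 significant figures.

Compute ⟨x⟩ and ⟨x²⟩ separately, then (Δx)² = ⟨x²⟩ − ⟨x⟩².
Gaussian moments (u = x − x₀): ∫u^(2j)·e^(−2βu²) du = (2j−1)!!/(4β)^j · √(π/(2β)), odd powers integrate to 0; here √(π/(2β)) = 0.72847.
Normalization: ∫|φ|² dx = 0.72847.
⟨x⟩ = -2.0000 and ⟨x²⟩ = 4.0845.
(Δx)² = 4.0845 − (-2.0000)² = 0.084459.

0.08446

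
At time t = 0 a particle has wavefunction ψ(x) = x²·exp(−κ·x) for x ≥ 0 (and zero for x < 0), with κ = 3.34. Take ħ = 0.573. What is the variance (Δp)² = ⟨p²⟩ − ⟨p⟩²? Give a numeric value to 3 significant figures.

Compute ⟨p⟩ and ⟨p²⟩ separately; (Δp)² = ⟨p²⟩ − ⟨p⟩².
Differentiate x²·exp(−κ·x) with the product rule; every integrand then reduces to terms xʲ·e^(−2κx) on [0, ∞), with ∫₀^∞ xʲ·e^(−2κx) dx = j!/(2κ)^(j+1).
Normalization: ∫|ψ|² dx = 0.0018044.
⟨p⟩ = 0.0000 and ⟨p²⟩ = 1.2209.
(Δp)² = 1.2209 − (0.0000)² = 1.2209.

1.22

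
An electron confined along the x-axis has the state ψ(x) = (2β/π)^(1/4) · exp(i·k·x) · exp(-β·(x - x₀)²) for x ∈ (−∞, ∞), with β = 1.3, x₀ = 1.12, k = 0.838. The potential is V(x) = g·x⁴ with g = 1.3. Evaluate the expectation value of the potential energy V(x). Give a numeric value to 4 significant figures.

4.071

⟨V⟩ = ∫ V(x)·|ψ|² dx.
Gaussian moments (u = x − x₀): ∫u^(2j)·e^(−2βu²) du = (2j−1)!!/(4β)^j · √(π/(2β)), odd powers integrate to 0; here √(π/(2β)) = 1.0992.
⟨V⟩ = 4.0714.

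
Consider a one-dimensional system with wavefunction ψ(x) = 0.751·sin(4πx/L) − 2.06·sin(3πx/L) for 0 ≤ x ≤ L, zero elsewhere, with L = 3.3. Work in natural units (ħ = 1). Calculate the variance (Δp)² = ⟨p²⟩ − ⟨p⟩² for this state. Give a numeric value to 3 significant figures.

8.90

Compute ⟨p⟩ and ⟨p²⟩ separately; (Δp)² = ⟨p²⟩ − ⟨p⟩².
d²/dx² sin(jπx/L) = −(jπ/L)²·sin(jπx/L); on 0 ≤ x ≤ L, ∫sin²(jπx/L) dx = L/2 and ∫sin(jπx/L)·sin(lπx/L) dx = 0 for j ≠ l, so only diagonal terms survive in ∫|ψ|² and ∫ψ·ψ″; ∫ψ·ψ′ dx = [ψ²/2] between the walls = 0.
Normalization: ∫|ψ|² dx = 7.9325.
⟨p⟩ = 0.0000 and ⟨p²⟩ = 8.9010.
(Δp)² = 8.9010 − (0.0000)² = 8.9010.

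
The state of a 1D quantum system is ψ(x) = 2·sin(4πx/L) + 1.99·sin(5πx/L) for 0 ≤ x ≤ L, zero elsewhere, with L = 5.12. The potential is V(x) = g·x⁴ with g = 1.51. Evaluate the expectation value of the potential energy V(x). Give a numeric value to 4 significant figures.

⟨V⟩ = ∫ V(x)·|ψ|² dx / ∫|ψ|² dx.
On 0 ≤ x ≤ L (j ≠ l): ∫sin²(jπx/L) dx = L/2, ∫sin(jπx/L)·sin(lπx/L) dx = 0; diagonal moments ∫x·sin²(jπx/L) dx = L²/4, ∫x²·sin²(jπx/L) dx = L³·(1/6 − 1/(4j²π²)); cross terms ∫x·sin(jπx/L)·sin(lπx/L) dx = 0 for j + l even and −4jlL²/(π²(j² − l²)²) for j + l odd, ∫x²·sin(jπx/L)·sin(lπx/L) dx = (−1)^(j+l)·4jlL³/(π²(j² − l²)²); higher powers the same way via product-to-sum and parts.
State is unnormalized: ∫|ψ|² dx = 20.378, and ∫ψ*·V(x)·ψ dx = 865.07, so ⟨V⟩ = 865.07 / 20.378.
⟨V⟩ = 42.452.

42.45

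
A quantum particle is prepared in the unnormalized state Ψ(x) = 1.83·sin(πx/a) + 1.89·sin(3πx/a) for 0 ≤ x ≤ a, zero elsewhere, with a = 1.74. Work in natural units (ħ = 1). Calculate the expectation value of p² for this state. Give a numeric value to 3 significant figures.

16.7

p² Ψ = −ħ² d²Ψ/dx²; ⟨p²⟩ = −ħ² ∫ Ψ*·Ψ'' dx / ∫|Ψ|² dx.
d²/dx² sin(jπx/a) = −(jπ/a)²·sin(jπx/a); on 0 ≤ x ≤ a, ∫sin²(jπx/a) dx = a/2 and ∫sin(jπx/a)·sin(lπx/a) dx = 0 for j ≠ l, so only diagonal terms survive in ∫|Ψ|² and ∫Ψ·Ψ″; ∫Ψ·Ψ′ dx = [Ψ²/2] between the walls = 0.
State is unnormalized: ∫|Ψ|² dx = 6.0213, and ∫Ψ*·(−ħ² Ψ'') dx = 100.68, so ⟨p²⟩ = 100.68 / 6.0213.
⟨p²⟩ = 16.720.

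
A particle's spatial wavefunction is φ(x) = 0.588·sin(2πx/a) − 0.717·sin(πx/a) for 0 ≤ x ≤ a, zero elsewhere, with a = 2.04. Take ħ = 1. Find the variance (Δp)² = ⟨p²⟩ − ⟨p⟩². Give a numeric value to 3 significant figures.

5.23

Compute ⟨p⟩ and ⟨p²⟩ separately; (Δp)² = ⟨p²⟩ − ⟨p⟩².
d²/dx² sin(jπx/a) = −(jπ/a)²·sin(jπx/a); on 0 ≤ x ≤ a, ∫sin²(jπx/a) dx = a/2 and ∫sin(jπx/a)·sin(lπx/a) dx = 0 for j ≠ l, so only diagonal terms survive in ∫|φ|² and ∫φ·φ″; ∫φ·φ′ dx = [φ²/2] between the walls = 0.
Normalization: ∫|φ|² dx = 0.87703.
⟨p⟩ = 0.0000 and ⟨p²⟩ = 5.2325.
(Δp)² = 5.2325 − (0.0000)² = 5.2325.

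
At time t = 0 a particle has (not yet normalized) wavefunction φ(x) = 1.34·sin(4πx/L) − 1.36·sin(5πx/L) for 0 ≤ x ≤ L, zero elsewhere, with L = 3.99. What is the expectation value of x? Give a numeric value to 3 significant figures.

2.79

⟨x⟩ = ∫ x·|φ|² dx / ∫|φ|² dx (integrals over the domain).
On 0 ≤ x ≤ L (j ≠ l): ∫sin²(jπx/L) dx = L/2, ∫sin(jπx/L)·sin(lπx/L) dx = 0; diagonal moments ∫x·sin²(jπx/L) dx = L²/4, ∫x²·sin²(jπx/L) dx = L³·(1/6 − 1/(4j²π²)); cross terms ∫x·sin(jπx/L)·sin(lπx/L) dx = 0 for j + l even and −4jlL²/(π²(j² − l²)²) for j + l odd, ∫x²·sin(jπx/L)·sin(lπx/L) dx = (−1)^(j+l)·4jlL³/(π²(j² − l²)²); higher powers the same way via product-to-sum and parts.
State is unnormalized: ∫|φ|² dx = 7.2722, and ∫φ*·x·φ dx = 20.315, so ⟨x⟩ = 20.315 / 7.2722.
⟨x⟩ = 2.7935.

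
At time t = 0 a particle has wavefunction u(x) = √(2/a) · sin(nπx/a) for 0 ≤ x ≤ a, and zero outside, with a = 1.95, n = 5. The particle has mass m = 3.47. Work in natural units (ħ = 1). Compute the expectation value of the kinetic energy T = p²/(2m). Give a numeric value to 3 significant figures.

T = −(ħ²/2m) d²/dx², so ⟨T⟩ = −(ħ²/2m) ∫ u*·u'' dx; with m = 3.47.
d/dx sin(nπx/a) = (nπ/a)·cos(nπx/a) and d²/dx² sin(nπx/a) = −(nπ/a)²·sin(nπx/a); on 0 ≤ x ≤ a, ∫sin²(nπx/a) dx = a/2 and ∫sin(nπx/a)·cos(nπx/a) dx = 0.
⟨T⟩ = 9.3500.

9.35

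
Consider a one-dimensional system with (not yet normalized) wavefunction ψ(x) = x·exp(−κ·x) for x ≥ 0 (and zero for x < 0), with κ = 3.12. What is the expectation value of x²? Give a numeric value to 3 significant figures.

0.308

⟨x²⟩ = ∫ x²·|ψ|² dx / ∫|ψ|² dx (integrals over the domain).
Every integrand reduces to terms xʲ·e^(−2κx) on [0, ∞); use ∫₀^∞ xʲ·e^(−2κx) dx = j!/(2κ)^(j+1).
State is unnormalized: ∫|ψ|² dx = 0.0082314, and ∫ψ*·x²·ψ dx = 0.0025368, so ⟨x²⟩ = 0.0025368 / 0.0082314.
⟨x²⟩ = 0.30819.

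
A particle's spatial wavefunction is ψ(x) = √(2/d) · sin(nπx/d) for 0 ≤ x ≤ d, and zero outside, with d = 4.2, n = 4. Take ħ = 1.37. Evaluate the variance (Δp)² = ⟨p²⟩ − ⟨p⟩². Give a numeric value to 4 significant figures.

16.80

Compute ⟨p⟩ and ⟨p²⟩ separately; (Δp)² = ⟨p²⟩ − ⟨p⟩².
d/dx sin(nπx/d) = (nπ/d)·cos(nπx/d) and d²/dx² sin(nπx/d) = −(nπ/d)²·sin(nπx/d); on 0 ≤ x ≤ d, ∫sin²(nπx/d) dx = d/2 and ∫sin(nπx/d)·cos(nπx/d) dx = 0.
⟨p⟩ = 0.0000 and ⟨p²⟩ = 16.802.
(Δp)² = 16.802 − (0.0000)² = 16.802.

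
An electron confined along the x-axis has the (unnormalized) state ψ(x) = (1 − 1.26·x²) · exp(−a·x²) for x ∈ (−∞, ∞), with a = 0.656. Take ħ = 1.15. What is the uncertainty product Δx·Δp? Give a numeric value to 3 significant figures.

1.87

Δx = √(⟨x²⟩−⟨x⟩²), Δp = √(⟨p²⟩−⟨p⟩²).
Expand each integrand as polynomial × e^(−2ax²) and use ∫x^(2j)·e^(−2ax²) dx = (2j−1)!!/(4a)^j · √(π/(2a)), odd powers → 0; here √(π/(2a)) = 1.5474. Differentiate with the product rule, d/dx e^(−ax²) = −2ax·e^(−ax²).
Normalization: ∫|ψ|² dx = 1.1317.
⟨x⟩ = 0.0000, ⟨x²⟩ = 0.82202 ⇒ Δx = 0.90665.
⟨p⟩ = 0.0000, ⟨p²⟩ = 4.2400 ⇒ Δp = 2.0591.
Δx·Δp = 1.8669.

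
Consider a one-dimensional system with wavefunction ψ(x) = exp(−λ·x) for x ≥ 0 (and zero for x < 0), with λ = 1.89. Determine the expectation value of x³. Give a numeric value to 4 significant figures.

⟨x³⟩ = ∫ x³·|ψ|² dx / ∫|ψ|² dx (integrals over the domain).
Every integrand reduces to terms xʲ·e^(−2λx) on [0, ∞); use ∫₀^∞ xʲ·e^(−2λx) dx = j!/(2λ)^(j+1).
State is unnormalized: ∫|ψ|² dx = 0.26455, and ∫ψ*·x³·ψ dx = 0.029389, so ⟨x³⟩ = 0.029389 / 0.26455.
⟨x³⟩ = 0.11109.

0.1111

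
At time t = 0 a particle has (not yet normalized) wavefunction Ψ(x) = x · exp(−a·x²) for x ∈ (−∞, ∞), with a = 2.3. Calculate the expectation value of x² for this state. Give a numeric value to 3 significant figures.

⟨x²⟩ = ∫ x²·|Ψ|² dx / ∫|Ψ|² dx (integrals over the domain).
Expand each integrand as polynomial × e^(−2ax²) and use ∫x^(2j)·e^(−2ax²) dx = (2j−1)!!/(4a)^j · √(π/(2a)), odd powers → 0; here √(π/(2a)) = 0.82641.
State is unnormalized: ∫|Ψ|² dx = 0.089827, and ∫Ψ*·x²·Ψ dx = 0.029292, so ⟨x²⟩ = 0.029292 / 0.089827.
⟨x²⟩ = 0.32609.

0.326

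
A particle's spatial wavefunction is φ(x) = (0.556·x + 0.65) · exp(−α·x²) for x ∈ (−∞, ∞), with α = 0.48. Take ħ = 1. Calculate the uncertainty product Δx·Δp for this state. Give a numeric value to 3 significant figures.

Δx = √(⟨x²⟩−⟨x⟩²), Δp = √(⟨p²⟩−⟨p⟩²).
Expand each integrand as polynomial × e^(−2αx²) and use ∫x^(2j)·e^(−2αx²) dx = (2j−1)!!/(4α)^j · √(π/(2α)), odd powers → 0; here √(π/(2α)) = 1.8090. Differentiate with the product rule, d/dx e^(−αx²) = −2αx·e^(−αx²).
Normalization: ∫|φ|² dx = 1.0556.
⟨x⟩ = 0.64516, ⟨x²⟩ = 0.80826 ⇒ Δx = 0.62612.
⟨p⟩ = 0.0000, ⟨p²⟩ = 0.74489 ⇒ Δp = 0.86307.
Δx·Δp = 0.54039.

0.540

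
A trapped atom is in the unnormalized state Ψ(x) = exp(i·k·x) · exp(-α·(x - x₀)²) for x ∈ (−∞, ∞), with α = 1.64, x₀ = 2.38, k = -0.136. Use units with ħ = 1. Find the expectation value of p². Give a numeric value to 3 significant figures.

p² Ψ = −ħ² d²Ψ/dx²; ⟨p²⟩ = −ħ² ∫ Ψ*·Ψ'' dx / ∫|Ψ|² dx.
Gaussian moments (u = x − x₀): ∫u^(2j)·e^(−2αu²) du = (2j−1)!!/(4α)^j · √(π/(2α)), odd powers integrate to 0; here √(π/(2α)) = 0.97867. Derivatives: Ψ′ = (ik − 2αu)·Ψ, Ψ″ = ((ik − 2αu)² − 2α)·Ψ; the odd-in-u pieces drop out.
State is unnormalized: ∫|Ψ|² dx = 0.97867, and ∫Ψ*·(−ħ² Ψ'') dx = 1.6231, so ⟨p²⟩ = 1.6231 / 0.97867.
⟨p²⟩ = 1.6585.

1.66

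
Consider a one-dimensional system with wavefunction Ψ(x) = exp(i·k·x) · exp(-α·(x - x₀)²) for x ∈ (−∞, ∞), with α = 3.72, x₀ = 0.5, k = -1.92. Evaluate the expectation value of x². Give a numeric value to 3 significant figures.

0.317

⟨x²⟩ = ∫ x²·|Ψ|² dx / ∫|Ψ|² dx (integrals over the domain).
Gaussian moments (u = x − x₀): ∫u^(2j)·e^(−2αu²) du = (2j−1)!!/(4α)^j · √(π/(2α)), odd powers integrate to 0; here √(π/(2α)) = 0.64981.
State is unnormalized: ∫|Ψ|² dx = 0.64981, and ∫Ψ*·x²·Ψ dx = 0.20612, so ⟨x²⟩ = 0.20612 / 0.64981.
⟨x²⟩ = 0.31720.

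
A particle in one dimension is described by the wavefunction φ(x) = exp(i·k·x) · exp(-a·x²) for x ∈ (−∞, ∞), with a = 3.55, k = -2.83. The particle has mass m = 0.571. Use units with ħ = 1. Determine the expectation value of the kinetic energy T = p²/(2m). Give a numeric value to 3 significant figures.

10.1

T = −(ħ²/2m) d²/dx², so ⟨T⟩ = −(ħ²/2m) ∫ φ*·φ'' dx / ∫|φ|² dx; with m = 0.571.
Gaussian moments: ∫x^(2j)·e^(−2ax²) dx = (2j−1)!!/(4a)^j · √(π/(2a)), odd powers integrate to 0; here √(π/(2a)) = 0.66519. Derivatives: φ′ = (ik − 2ax)·φ, φ″ = ((ik − 2ax)² − 2a)·φ; the odd-in-x pieces drop out.
State is unnormalized: ∫|φ|² dx = 0.66519, and ∫φ*·(−ħ²/2m · φ'') dx = 6.7328, so ⟨T⟩ = 6.7328 / 0.66519.
⟨T⟩ = 10.122.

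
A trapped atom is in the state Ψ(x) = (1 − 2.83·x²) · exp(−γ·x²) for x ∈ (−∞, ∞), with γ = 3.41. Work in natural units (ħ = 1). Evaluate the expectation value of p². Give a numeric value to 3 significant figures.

8.19

p² Ψ = −ħ² d²Ψ/dx²; ⟨p²⟩ = −ħ² ∫ Ψ*·Ψ'' dx / ∫|Ψ|² dx.
Expand each integrand as polynomial × e^(−2γx²) and use ∫x^(2j)·e^(−2γx²) dx = (2j−1)!!/(4γ)^j · √(π/(2γ)), odd powers → 0; here √(π/(2γ)) = 0.67871. Differentiate with the product rule, d/dx e^(−γx²) = −2γx·e^(−γx²).
State is unnormalized: ∫|Ψ|² dx = 0.48472, and ∫Ψ*·(−ħ² Ψ'') dx = 3.9722, so ⟨p²⟩ = 3.9722 / 0.48472.
⟨p²⟩ = 8.1947.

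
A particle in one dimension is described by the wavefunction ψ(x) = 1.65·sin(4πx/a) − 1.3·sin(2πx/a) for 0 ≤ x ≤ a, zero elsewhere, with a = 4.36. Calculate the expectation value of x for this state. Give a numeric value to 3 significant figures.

2.18

⟨x⟩ = ∫ x·|ψ|² dx / ∫|ψ|² dx (integrals over the domain).
On 0 ≤ x ≤ a (j ≠ l): ∫sin²(jπx/a) dx = a/2, ∫sin(jπx/a)·sin(lπx/a) dx = 0; diagonal moments ∫x·sin²(jπx/a) dx = a²/4, ∫x²·sin²(jπx/a) dx = a³·(1/6 − 1/(4j²π²)); cross terms ∫x·sin(jπx/a)·sin(lπx/a) dx = 0 for j + l even and −4jla²/(π²(j² − l²)²) for j + l odd, ∫x²·sin(jπx/a)·sin(lπx/a) dx = (−1)^(j+l)·4jla³/(π²(j² − l²)²); higher powers the same way via product-to-sum and parts.
State is unnormalized: ∫|ψ|² dx = 9.6193, and ∫ψ*·x·ψ dx = 20.970, so ⟨x⟩ = 20.970 / 9.6193.
⟨x⟩ = 2.1800.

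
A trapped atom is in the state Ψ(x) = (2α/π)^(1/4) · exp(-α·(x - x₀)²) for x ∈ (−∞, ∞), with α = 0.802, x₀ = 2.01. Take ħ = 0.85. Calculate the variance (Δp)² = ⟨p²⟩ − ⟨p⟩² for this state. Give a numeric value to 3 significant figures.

Compute ⟨p⟩ and ⟨p²⟩ separately; (Δp)² = ⟨p²⟩ − ⟨p⟩².
Gaussian moments (u = x − x₀): ∫u^(2j)·e^(−2αu²) du = (2j−1)!!/(4α)^j · √(π/(2α)), odd powers integrate to 0; here √(π/(2α)) = 1.3995. Derivatives: d/dx e^(−αu²) = −2αu·e^(−αu²), d²/dx² e^(−αu²) = (4α²u² − 2α)·e^(−αu²).
⟨p⟩ = 0.0000 and ⟨p²⟩ = 0.57945.
(Δp)² = 0.57945 − (0.0000)² = 0.57945.

0.579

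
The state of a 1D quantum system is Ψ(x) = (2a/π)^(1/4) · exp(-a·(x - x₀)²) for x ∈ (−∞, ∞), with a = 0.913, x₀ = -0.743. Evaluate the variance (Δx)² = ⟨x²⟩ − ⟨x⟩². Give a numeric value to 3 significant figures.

0.274

Compute ⟨x⟩ and ⟨x²⟩ separately, then (Δx)² = ⟨x²⟩ − ⟨x⟩².
Gaussian moments (u = x − x₀): ∫u^(2j)·e^(−2au²) du = (2j−1)!!/(4a)^j · √(π/(2a)), odd powers integrate to 0; here √(π/(2a)) = 1.3117.
⟨x⟩ = -0.74300 and ⟨x²⟩ = 0.82587.
(Δx)² = 0.82587 − (-0.74300)² = 0.27382.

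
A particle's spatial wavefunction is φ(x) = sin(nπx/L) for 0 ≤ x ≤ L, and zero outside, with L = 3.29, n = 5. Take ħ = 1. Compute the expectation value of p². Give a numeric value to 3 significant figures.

22.8

p² φ = −ħ² d²φ/dx²; ⟨p²⟩ = −ħ² ∫ φ*·φ'' dx / ∫|φ|² dx.
d/dx sin(nπx/L) = (nπ/L)·cos(nπx/L) and d²/dx² sin(nπx/L) = −(nπ/L)²·sin(nπx/L); on 0 ≤ x ≤ L, ∫sin²(nπx/L) dx = L/2 and ∫sin(nπx/L)·cos(nπx/L) dx = 0.
State is unnormalized: ∫|φ|² dx = 1.6450, and ∫φ*·(−ħ² φ'') dx = 37.498, so ⟨p²⟩ = 37.498 / 1.6450.
⟨p²⟩ = 22.795.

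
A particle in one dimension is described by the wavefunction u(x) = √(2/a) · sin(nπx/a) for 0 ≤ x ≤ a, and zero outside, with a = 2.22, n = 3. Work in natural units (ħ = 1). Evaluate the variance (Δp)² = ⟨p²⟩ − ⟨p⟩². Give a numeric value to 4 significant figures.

18.02

Compute ⟨p⟩ and ⟨p²⟩ separately; (Δp)² = ⟨p²⟩ − ⟨p⟩².
d/dx sin(nπx/a) = (nπ/a)·cos(nπx/a) and d²/dx² sin(nπx/a) = −(nπ/a)²·sin(nπx/a); on 0 ≤ x ≤ a, ∫sin²(nπx/a) dx = a/2 and ∫sin(nπx/a)·cos(nπx/a) dx = 0.
⟨p⟩ = 0.0000 and ⟨p²⟩ = 18.023.
(Δp)² = 18.023 − (0.0000)² = 18.023.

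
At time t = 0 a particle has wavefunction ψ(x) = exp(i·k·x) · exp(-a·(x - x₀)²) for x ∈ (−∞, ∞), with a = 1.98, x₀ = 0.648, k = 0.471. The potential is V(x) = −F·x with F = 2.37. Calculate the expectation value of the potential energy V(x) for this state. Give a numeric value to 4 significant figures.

-1.536

⟨V⟩ = ∫ V(x)·|ψ|² dx / ∫|ψ|² dx.
Gaussian moments (u = x − x₀): ∫u^(2j)·e^(−2au²) du = (2j−1)!!/(4a)^j · √(π/(2a)), odd powers integrate to 0; here √(π/(2a)) = 0.89069.
State is unnormalized: ∫|ψ|² dx = 0.89069, and ∫ψ*·V(x)·ψ dx = -1.3679, so ⟨V⟩ = -1.3679 / 0.89069.
⟨V⟩ = -1.5358.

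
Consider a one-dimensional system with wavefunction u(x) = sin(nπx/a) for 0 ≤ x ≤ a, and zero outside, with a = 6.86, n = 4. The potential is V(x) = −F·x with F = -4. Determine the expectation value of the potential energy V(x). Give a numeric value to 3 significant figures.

⟨V⟩ = ∫ V(x)·|u|² dx / ∫|u|² dx.
With sin²θ = (1 − cos2θ)/2 on 0 ≤ x ≤ a: ∫sin²(nπx/a) dx = a/2, ∫x·sin²(nπx/a) dx = a²/4, ∫x²·sin²(nπx/a) dx = a³·(1/6 − 1/(4n²π²)); higher powers xᵏ the same way, integrating xᵏ·cos(2nπx/a) by parts.
State is unnormalized: ∫|u|² dx = 3.4300, and ∫u*·V(x)·u dx = 47.060, so ⟨V⟩ = 47.060 / 3.4300.
⟨V⟩ = 13.720.

13.7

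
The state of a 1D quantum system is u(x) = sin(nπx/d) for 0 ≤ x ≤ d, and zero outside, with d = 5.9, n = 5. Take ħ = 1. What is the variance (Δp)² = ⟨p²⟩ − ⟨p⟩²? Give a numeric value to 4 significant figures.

7.088

Compute ⟨p⟩ and ⟨p²⟩ separately; (Δp)² = ⟨p²⟩ − ⟨p⟩².
d/dx sin(nπx/d) = (nπ/d)·cos(nπx/d) and d²/dx² sin(nπx/d) = −(nπ/d)²·sin(nπx/d); on 0 ≤ x ≤ d, ∫sin²(nπx/d) dx = d/2 and ∫sin(nπx/d)·cos(nπx/d) dx = 0.
Normalization: ∫|u|² dx = 2.9500.
⟨p⟩ = 0.0000 and ⟨p²⟩ = 7.0882.
(Δp)² = 7.0882 − (0.0000)² = 7.0882.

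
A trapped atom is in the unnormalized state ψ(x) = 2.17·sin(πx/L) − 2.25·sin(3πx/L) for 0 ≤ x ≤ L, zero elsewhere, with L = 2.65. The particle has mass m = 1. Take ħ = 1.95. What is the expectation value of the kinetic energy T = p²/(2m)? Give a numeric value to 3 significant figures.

13.7

T = −(ħ²/2m) d²/dx², so ⟨T⟩ = −(ħ²/2m) ∫ ψ*·ψ'' dx / ∫|ψ|² dx; with m = 1.
d²/dx² sin(jπx/L) = −(jπ/L)²·sin(jπx/L); on 0 ≤ x ≤ L, ∫sin²(jπx/L) dx = L/2 and ∫sin(jπx/L)·sin(lπx/L) dx = 0 for j ≠ l, so only diagonal terms survive in ∫|ψ|² and ∫ψ·ψ″; ∫ψ·ψ′ dx = [ψ²/2] between the walls = 0.
State is unnormalized: ∫|ψ|² dx = 12.947, and ∫ψ*·(−ħ²/2m · ψ'') dx = 177.99, so ⟨T⟩ = 177.99 / 12.947.
⟨T⟩ = 13.747.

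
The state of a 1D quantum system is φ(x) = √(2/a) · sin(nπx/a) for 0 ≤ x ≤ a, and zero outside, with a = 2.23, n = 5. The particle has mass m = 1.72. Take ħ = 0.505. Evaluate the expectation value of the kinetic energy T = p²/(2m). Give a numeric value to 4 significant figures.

3.678

T = −(ħ²/2m) d²/dx², so ⟨T⟩ = −(ħ²/2m) ∫ φ*·φ'' dx; with m = 1.72.
d/dx sin(nπx/a) = (nπ/a)·cos(nπx/a) and d²/dx² sin(nπx/a) = −(nπ/a)²·sin(nπx/a); on 0 ≤ x ≤ a, ∫sin²(nπx/a) dx = a/2 and ∫sin(nπx/a)·cos(nπx/a) dx = 0.
⟨T⟩ = 3.6784.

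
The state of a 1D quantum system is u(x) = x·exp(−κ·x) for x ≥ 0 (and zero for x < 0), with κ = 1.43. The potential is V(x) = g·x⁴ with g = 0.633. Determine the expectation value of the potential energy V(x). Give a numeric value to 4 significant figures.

3.406

⟨V⟩ = ∫ V(x)·|u|² dx / ∫|u|² dx.
Every integrand reduces to terms xʲ·e^(−2κx) on [0, ∞); use ∫₀^∞ xʲ·e^(−2κx) dx = j!/(2κ)^(j+1).
State is unnormalized: ∫|u|² dx = 0.085493, and ∫u*·V(x)·u dx = 0.29119, so ⟨V⟩ = 0.29119 / 0.085493.
⟨V⟩ = 3.4060.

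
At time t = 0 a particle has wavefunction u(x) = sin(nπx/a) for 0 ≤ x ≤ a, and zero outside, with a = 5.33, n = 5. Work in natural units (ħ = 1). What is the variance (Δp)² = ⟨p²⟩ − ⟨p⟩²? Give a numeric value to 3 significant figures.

8.69

Compute ⟨p⟩ and ⟨p²⟩ separately; (Δp)² = ⟨p²⟩ − ⟨p⟩².
d/dx sin(nπx/a) = (nπ/a)·cos(nπx/a) and d²/dx² sin(nπx/a) = −(nπ/a)²·sin(nπx/a); on 0 ≤ x ≤ a, ∫sin²(nπx/a) dx = a/2 and ∫sin(nπx/a)·cos(nπx/a) dx = 0.
Normalization: ∫|u|² dx = 2.6650.
⟨p⟩ = 0.0000 and ⟨p²⟩ = 8.6853.
(Δp)² = 8.6853 − (0.0000)² = 8.6853.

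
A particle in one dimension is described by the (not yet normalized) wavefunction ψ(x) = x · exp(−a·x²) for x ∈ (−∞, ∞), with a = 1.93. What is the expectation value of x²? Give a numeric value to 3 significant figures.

0.389

⟨x²⟩ = ∫ x²·|ψ|² dx / ∫|ψ|² dx (integrals over the domain).
Expand each integrand as polynomial × e^(−2ax²) and use ∫x^(2j)·e^(−2ax²) dx = (2j−1)!!/(4a)^j · √(π/(2a)), odd powers → 0; here √(π/(2a)) = 0.90216.
State is unnormalized: ∫|ψ|² dx = 0.11686, and ∫ψ*·x²·ψ dx = 0.045412, so ⟨x²⟩ = 0.045412 / 0.11686.
⟨x²⟩ = 0.38860.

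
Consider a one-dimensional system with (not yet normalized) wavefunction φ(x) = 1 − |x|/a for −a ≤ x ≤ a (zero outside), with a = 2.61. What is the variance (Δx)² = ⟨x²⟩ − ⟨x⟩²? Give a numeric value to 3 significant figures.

Compute ⟨x⟩ and ⟨x²⟩ separately, then (Δx)² = ⟨x²⟩ − ⟨x⟩².
φ is even, so ∫ over [−a, a] = 2∫₀ᵃ with φ = 1 − x/a there: ∫₀ᵃ (1 − x/a)² dx = a/3, ∫₀ᵃ x²(1 − x/a)² dx = a³/30, ∫₀ᵃ x⁴(1 − x/a)² dx = a⁵/105.
Normalization: ∫|φ|² dx = 1.7400.
⟨x⟩ = 0.0000 and ⟨x²⟩ = 0.68121.
(Δx)² = 0.68121 − (0.0000)² = 0.68121.

0.681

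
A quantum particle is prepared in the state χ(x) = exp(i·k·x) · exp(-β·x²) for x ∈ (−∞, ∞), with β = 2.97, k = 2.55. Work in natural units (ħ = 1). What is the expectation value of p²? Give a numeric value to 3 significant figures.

9.47

p² χ = −ħ² d²χ/dx²; ⟨p²⟩ = −ħ² ∫ χ*·χ'' dx / ∫|χ|² dx.
Gaussian moments: ∫x^(2j)·e^(−2βx²) dx = (2j−1)!!/(4β)^j · √(π/(2β)), odd powers integrate to 0; here √(π/(2β)) = 0.72725. Derivatives: χ′ = (ik − 2βx)·χ, χ″ = ((ik − 2βx)² − 2β)·χ; the odd-in-x pieces drop out.
State is unnormalized: ∫|χ|² dx = 0.72725, and ∫χ*·(−ħ² χ'') dx = 6.8888, so ⟨p²⟩ = 6.8888 / 0.72725.
⟨p²⟩ = 9.4725.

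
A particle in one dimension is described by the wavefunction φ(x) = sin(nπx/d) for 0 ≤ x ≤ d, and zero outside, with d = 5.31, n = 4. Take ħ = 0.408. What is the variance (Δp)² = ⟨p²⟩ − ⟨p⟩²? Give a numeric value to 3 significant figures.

0.932

Compute ⟨p⟩ and ⟨p²⟩ separately; (Δp)² = ⟨p²⟩ − ⟨p⟩².
d/dx sin(nπx/d) = (nπ/d)·cos(nπx/d) and d²/dx² sin(nπx/d) = −(nπ/d)²·sin(nπx/d); on 0 ≤ x ≤ d, ∫sin²(nπx/d) dx = d/2 and ∫sin(nπx/d)·cos(nπx/d) dx = 0.
Normalization: ∫|φ|² dx = 2.6550.
⟨p⟩ = 0.0000 and ⟨p²⟩ = 0.93229.
(Δp)² = 0.93229 − (0.0000)² = 0.93229.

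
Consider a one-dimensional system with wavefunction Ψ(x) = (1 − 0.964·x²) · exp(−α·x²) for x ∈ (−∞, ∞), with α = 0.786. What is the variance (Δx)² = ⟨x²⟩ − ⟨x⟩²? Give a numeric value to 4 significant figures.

0.2713

Compute ⟨x⟩ and ⟨x²⟩ separately, then (Δx)² = ⟨x²⟩ − ⟨x⟩².
Expand each integrand as polynomial × e^(−2αx²) and use ∫x^(2j)·e^(−2αx²) dx = (2j−1)!!/(4α)^j · √(π/(2α)), odd powers → 0; here √(π/(2α)) = 1.4137.
Normalization: ∫|Ψ|² dx = 0.94548.
⟨x⟩ = 0.0000 and ⟨x²⟩ = 0.27132.
(Δx)² = 0.27132 − (0.0000)² = 0.27132.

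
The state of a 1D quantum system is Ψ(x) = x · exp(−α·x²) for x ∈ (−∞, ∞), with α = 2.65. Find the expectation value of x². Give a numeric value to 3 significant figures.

0.283

⟨x²⟩ = ∫ x²·|Ψ|² dx / ∫|Ψ|² dx (integrals over the domain).
Expand each integrand as polynomial × e^(−2αx²) and use ∫x^(2j)·e^(−2αx²) dx = (2j−1)!!/(4α)^j · √(π/(2α)), odd powers → 0; here √(π/(2α)) = 0.76990.
State is unnormalized: ∫|Ψ|² dx = 0.072633, and ∫Ψ*·x²·Ψ dx = 0.020556, so ⟨x²⟩ = 0.020556 / 0.072633.
⟨x²⟩ = 0.28302.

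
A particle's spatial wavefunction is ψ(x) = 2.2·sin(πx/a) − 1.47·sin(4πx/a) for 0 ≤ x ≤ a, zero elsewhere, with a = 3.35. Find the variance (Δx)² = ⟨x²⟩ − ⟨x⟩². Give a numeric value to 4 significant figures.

0.5292

Compute ⟨x⟩ and ⟨x²⟩ separately, then (Δx)² = ⟨x²⟩ − ⟨x⟩².
On 0 ≤ x ≤ a (j ≠ l): ∫sin²(jπx/a) dx = a/2, ∫sin(jπx/a)·sin(lπx/a) dx = 0; diagonal moments ∫x·sin²(jπx/a) dx = a²/4, ∫x²·sin²(jπx/a) dx = a³·(1/6 − 1/(4j²π²)); cross terms ∫x·sin(jπx/a)·sin(lπx/a) dx = 0 for j + l even and −4jla²/(π²(j² − l²)²) for j + l odd, ∫x²·sin(jπx/a)·sin(lπx/a) dx = (−1)^(j+l)·4jla³/(π²(j² − l²)²); higher powers the same way via product-to-sum and parts.
Normalization: ∫|ψ|² dx = 11.727.
⟨x⟩ = 1.7196 and ⟨x²⟩ = 3.4862.
(Δx)² = 3.4862 − (1.7196)² = 0.52920.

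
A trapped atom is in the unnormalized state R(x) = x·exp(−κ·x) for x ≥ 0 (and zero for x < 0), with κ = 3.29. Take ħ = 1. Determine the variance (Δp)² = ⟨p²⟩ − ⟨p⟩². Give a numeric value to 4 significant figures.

10.82

Compute ⟨p⟩ and ⟨p²⟩ separately; (Δp)² = ⟨p²⟩ − ⟨p⟩².
Differentiate x·exp(−κ·x) with the product rule; every integrand then reduces to terms xʲ·e^(−2κx) on [0, ∞), with ∫₀^∞ xʲ·e^(−2κx) dx = j!/(2κ)^(j+1).
Normalization: ∫|R|² dx = 0.0070202.
⟨p⟩ = 0.0000 and ⟨p²⟩ = 10.824.
(Δp)² = 10.824 − (0.0000)² = 10.824.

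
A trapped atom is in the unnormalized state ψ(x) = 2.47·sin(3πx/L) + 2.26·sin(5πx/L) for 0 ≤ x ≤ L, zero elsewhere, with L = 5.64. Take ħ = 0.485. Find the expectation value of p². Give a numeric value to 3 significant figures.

p² ψ = −ħ² d²ψ/dx²; ⟨p²⟩ = −ħ² ∫ ψ*·ψ'' dx / ∫|ψ|² dx.
d²/dx² sin(jπx/L) = −(jπ/L)²·sin(jπx/L); on 0 ≤ x ≤ L, ∫sin²(jπx/L) dx = L/2 and ∫sin(jπx/L)·sin(lπx/L) dx = 0 for j ≠ l, so only diagonal terms survive in ∫|ψ|² and ∫ψ·ψ″; ∫ψ·ψ′ dx = [ψ²/2] between the walls = 0.
State is unnormalized: ∫|ψ|² dx = 31.608, and ∫ψ*·(−ħ² ψ'') dx = 37.581, so ⟨p²⟩ = 37.581 / 31.608.
⟨p²⟩ = 1.1890.

1.19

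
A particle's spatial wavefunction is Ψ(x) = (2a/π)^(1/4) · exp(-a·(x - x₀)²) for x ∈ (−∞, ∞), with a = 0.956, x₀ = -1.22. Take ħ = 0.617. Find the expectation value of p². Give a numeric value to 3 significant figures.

0.364

p² Ψ = −ħ² d²Ψ/dx²; ⟨p²⟩ = −ħ² ∫ Ψ*·Ψ'' dx.
Gaussian moments (u = x − x₀): ∫u^(2j)·e^(−2au²) du = (2j−1)!!/(4a)^j · √(π/(2a)), odd powers integrate to 0; here √(π/(2a)) = 1.2818. Derivatives: d/dx e^(−au²) = −2au·e^(−au²), d²/dx² e^(−au²) = (4a²u² − 2a)·e^(−au²).
⟨p²⟩ = 0.36394.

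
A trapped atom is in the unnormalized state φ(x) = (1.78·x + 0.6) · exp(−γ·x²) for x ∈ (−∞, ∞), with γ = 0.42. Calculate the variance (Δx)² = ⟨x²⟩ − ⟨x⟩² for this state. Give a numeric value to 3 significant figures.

Compute ⟨x⟩ and ⟨x²⟩ separately, then (Δx)² = ⟨x²⟩ − ⟨x⟩².
Expand each integrand as polynomial × e^(−2γx²) and use ∫x^(2j)·e^(−2γx²) dx = (2j−1)!!/(4γ)^j · √(π/(2γ)), odd powers → 0; here √(π/(2γ)) = 1.9339.
Normalization: ∫|φ|² dx = 4.3435.
⟨x⟩ = 0.56610 and ⟨x²⟩ = 1.5949.
(Δx)² = 1.5949 − (0.56610)² = 1.2744.

1.27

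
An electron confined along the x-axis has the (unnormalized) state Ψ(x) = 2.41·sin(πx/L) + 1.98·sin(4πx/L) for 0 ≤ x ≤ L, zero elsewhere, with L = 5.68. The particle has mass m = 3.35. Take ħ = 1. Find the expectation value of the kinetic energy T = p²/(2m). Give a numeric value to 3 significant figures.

T = −(ħ²/2m) d²/dx², so ⟨T⟩ = −(ħ²/2m) ∫ Ψ*·Ψ'' dx / ∫|Ψ|² dx; with m = 3.35.
d²/dx² sin(jπx/L) = −(jπ/L)²·sin(jπx/L); on 0 ≤ x ≤ L, ∫sin²(jπx/L) dx = L/2 and ∫sin(jπx/L)·sin(lπx/L) dx = 0 for j ≠ l, so only diagonal terms survive in ∫|Ψ|² and ∫Ψ·Ψ″; ∫Ψ·Ψ′ dx = [Ψ²/2] between the walls = 0.
State is unnormalized: ∫|Ψ|² dx = 27.629, and ∫Ψ*·(−ħ²/2m · Ψ'') dx = 8.8870, so ⟨T⟩ = 8.8870 / 27.629.
⟨T⟩ = 0.32166.

0.322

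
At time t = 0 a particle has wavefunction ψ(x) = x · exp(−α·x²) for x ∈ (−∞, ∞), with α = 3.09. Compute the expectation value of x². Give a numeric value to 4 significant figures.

0.2427

⟨x²⟩ = ∫ x²·|ψ|² dx / ∫|ψ|² dx (integrals over the domain).
Expand each integrand as polynomial × e^(−2αx²) and use ∫x^(2j)·e^(−2αx²) dx = (2j−1)!!/(4α)^j · √(π/(2α)), odd powers → 0; here √(π/(2α)) = 0.71299.
State is unnormalized: ∫|ψ|² dx = 0.057685, and ∫ψ*·x²·ψ dx = 0.014001, so ⟨x²⟩ = 0.014001 / 0.057685.
⟨x²⟩ = 0.24272.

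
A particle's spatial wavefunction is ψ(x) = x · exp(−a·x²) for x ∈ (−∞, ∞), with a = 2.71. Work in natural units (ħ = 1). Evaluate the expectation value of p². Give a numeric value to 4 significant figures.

8.130

p² ψ = −ħ² d²ψ/dx²; ⟨p²⟩ = −ħ² ∫ ψ*·ψ'' dx / ∫|ψ|² dx.
Expand each integrand as polynomial × e^(−2ax²) and use ∫x^(2j)·e^(−2ax²) dx = (2j−1)!!/(4a)^j · √(π/(2a)), odd powers → 0; here √(π/(2a)) = 0.76133. Differentiate with the product rule, d/dx e^(−ax²) = −2ax·e^(−ax²).
State is unnormalized: ∫|ψ|² dx = 0.070234, and ∫ψ*·(−ħ² ψ'') dx = 0.57100, so ⟨p²⟩ = 0.57100 / 0.070234.
⟨p²⟩ = 8.1300.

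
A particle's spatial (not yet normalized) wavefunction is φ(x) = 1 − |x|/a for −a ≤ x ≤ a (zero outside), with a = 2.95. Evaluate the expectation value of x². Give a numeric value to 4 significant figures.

0.8703

⟨x²⟩ = ∫ x²·|φ|² dx / ∫|φ|² dx (integrals over the domain).
φ is even, so ∫ over [−a, a] = 2∫₀ᵃ with φ = 1 − x/a there: ∫₀ᵃ (1 − x/a)² dx = a/3, ∫₀ᵃ x²(1 − x/a)² dx = a³/30, ∫₀ᵃ x⁴(1 − x/a)² dx = a⁵/105.
State is unnormalized: ∫|φ|² dx = 1.9667, and ∫φ*·x²·φ dx = 1.7115, so ⟨x²⟩ = 1.7115 / 1.9667.
⟨x²⟩ = 0.87025.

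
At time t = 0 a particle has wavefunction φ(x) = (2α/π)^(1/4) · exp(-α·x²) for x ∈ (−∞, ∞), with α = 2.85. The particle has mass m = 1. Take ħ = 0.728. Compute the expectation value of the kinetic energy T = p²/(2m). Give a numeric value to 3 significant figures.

0.755

T = −(ħ²/2m) d²/dx², so ⟨T⟩ = −(ħ²/2m) ∫ φ*·φ'' dx; with m = 1.
Gaussian moments: ∫x^(2j)·e^(−2αx²) dx = (2j−1)!!/(4α)^j · √(π/(2α)), odd powers integrate to 0; here √(π/(2α)) = 0.74240. Derivatives: d/dx e^(−αx²) = −2αx·e^(−αx²), d²/dx² e^(−αx²) = (4α²x² − 2α)·e^(−αx²).
⟨T⟩ = 0.75523.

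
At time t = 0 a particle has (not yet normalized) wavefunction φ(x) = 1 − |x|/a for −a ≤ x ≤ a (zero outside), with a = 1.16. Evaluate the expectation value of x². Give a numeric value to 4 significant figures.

0.1346

⟨x²⟩ = ∫ x²·|φ|² dx / ∫|φ|² dx (integrals over the domain).
φ is even, so ∫ over [−a, a] = 2∫₀ᵃ with φ = 1 − x/a there: ∫₀ᵃ (1 − x/a)² dx = a/3, ∫₀ᵃ x²(1 − x/a)² dx = a³/30, ∫₀ᵃ x⁴(1 − x/a)² dx = a⁵/105.
State is unnormalized: ∫|φ|² dx = 0.77333, and ∫φ*·x²·φ dx = 0.10406, so ⟨x²⟩ = 0.10406 / 0.77333.
⟨x²⟩ = 0.13456.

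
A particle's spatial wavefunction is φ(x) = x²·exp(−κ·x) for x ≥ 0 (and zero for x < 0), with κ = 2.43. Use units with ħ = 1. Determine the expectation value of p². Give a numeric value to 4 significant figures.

p² φ = −ħ² d²φ/dx²; ⟨p²⟩ = −ħ² ∫ φ*·φ'' dx / ∫|φ|² dx.
Differentiate x²·exp(−κ·x) with the product rule; every integrand then reduces to terms xʲ·e^(−2κx) on [0, ∞), with ∫₀^∞ xʲ·e^(−2κx) dx = j!/(2κ)^(j+1).
State is unnormalized: ∫|φ|² dx = 0.0088518, and ∫φ*·(−ħ² φ'') dx = 0.017423, so ⟨p²⟩ = 0.017423 / 0.0088518.
⟨p²⟩ = 1.9683.

1.968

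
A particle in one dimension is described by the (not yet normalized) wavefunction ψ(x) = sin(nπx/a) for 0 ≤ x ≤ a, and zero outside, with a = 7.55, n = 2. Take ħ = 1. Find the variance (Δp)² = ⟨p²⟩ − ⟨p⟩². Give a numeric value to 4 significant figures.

0.6926

Compute ⟨p⟩ and ⟨p²⟩ separately; (Δp)² = ⟨p²⟩ − ⟨p⟩².
d/dx sin(nπx/a) = (nπ/a)·cos(nπx/a) and d²/dx² sin(nπx/a) = −(nπ/a)²·sin(nπx/a); on 0 ≤ x ≤ a, ∫sin²(nπx/a) dx = a/2 and ∫sin(nπx/a)·cos(nπx/a) dx = 0.
Normalization: ∫|ψ|² dx = 3.7750.
⟨p⟩ = 0.0000 and ⟨p²⟩ = 0.69257.
(Δp)² = 0.69257 − (0.0000)² = 0.69257.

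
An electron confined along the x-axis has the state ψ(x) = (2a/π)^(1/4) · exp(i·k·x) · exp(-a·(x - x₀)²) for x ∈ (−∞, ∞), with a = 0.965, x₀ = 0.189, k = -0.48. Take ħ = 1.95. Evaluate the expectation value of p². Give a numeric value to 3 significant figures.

p² ψ = −ħ² d²ψ/dx²; ⟨p²⟩ = −ħ² ∫ ψ*·ψ'' dx.
Gaussian moments (u = x − x₀): ∫u^(2j)·e^(−2au²) du = (2j−1)!!/(4a)^j · √(π/(2a)), odd powers integrate to 0; here √(π/(2a)) = 1.2758. Derivatives: ψ′ = (ik − 2au)·ψ, ψ″ = ((ik − 2au)² − 2a)·ψ; the odd-in-u pieces drop out.
⟨p²⟩ = 4.5455.

4.55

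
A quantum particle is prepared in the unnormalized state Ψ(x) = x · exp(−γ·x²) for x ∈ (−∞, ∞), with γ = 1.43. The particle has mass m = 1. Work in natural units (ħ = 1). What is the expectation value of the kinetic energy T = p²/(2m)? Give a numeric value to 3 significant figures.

2.15

T = −(ħ²/2m) d²/dx², so ⟨T⟩ = −(ħ²/2m) ∫ Ψ*·Ψ'' dx / ∫|Ψ|² dx; with m = 1.
Expand each integrand as polynomial × e^(−2γx²) and use ∫x^(2j)·e^(−2γx²) dx = (2j−1)!!/(4γ)^j · √(π/(2γ)), odd powers → 0; here √(π/(2γ)) = 1.0481. Differentiate with the product rule, d/dx e^(−γx²) = −2γx·e^(−γx²).
State is unnormalized: ∫|Ψ|² dx = 0.18323, and ∫Ψ*·(−ħ²/2m · Ψ'') dx = 0.39303, so ⟨T⟩ = 0.39303 / 0.18323.
⟨T⟩ = 2.1450.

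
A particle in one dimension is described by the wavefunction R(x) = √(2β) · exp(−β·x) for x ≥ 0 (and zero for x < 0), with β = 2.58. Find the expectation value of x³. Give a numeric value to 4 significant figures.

0.04367

⟨x³⟩ = ∫ x³·|R|² dx (integrals over the domain).
Every integrand reduces to terms xʲ·e^(−2βx) on [0, ∞); use ∫₀^∞ xʲ·e^(−2βx) dx = j!/(2β)^(j+1).
⟨x³⟩ = 0.043672.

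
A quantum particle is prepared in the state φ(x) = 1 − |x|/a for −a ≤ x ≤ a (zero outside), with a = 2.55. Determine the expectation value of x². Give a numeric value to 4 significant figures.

0.6503

⟨x²⟩ = ∫ x²·|φ|² dx / ∫|φ|² dx (integrals over the domain).
φ is even, so ∫ over [−a, a] = 2∫₀ᵃ with φ = 1 − x/a there: ∫₀ᵃ (1 − x/a)² dx = a/3, ∫₀ᵃ x²(1 − x/a)² dx = a³/30, ∫₀ᵃ x⁴(1 − x/a)² dx = a⁵/105.
State is unnormalized: ∫|φ|² dx = 1.7000, and ∫φ*·x²·φ dx = 1.1054, so ⟨x²⟩ = 1.1054 / 1.7000.
⟨x²⟩ = 0.65025.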